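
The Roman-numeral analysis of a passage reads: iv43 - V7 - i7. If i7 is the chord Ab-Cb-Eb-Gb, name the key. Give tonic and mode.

i7 is given as Ab-Cb-Eb-Gb — a minor seventh chord with root Ab.
If Ab is scale degree 1 and the mode makes that degree carry a minor seventh chord, the tonic is Ab and the mode is minor.

Ab minor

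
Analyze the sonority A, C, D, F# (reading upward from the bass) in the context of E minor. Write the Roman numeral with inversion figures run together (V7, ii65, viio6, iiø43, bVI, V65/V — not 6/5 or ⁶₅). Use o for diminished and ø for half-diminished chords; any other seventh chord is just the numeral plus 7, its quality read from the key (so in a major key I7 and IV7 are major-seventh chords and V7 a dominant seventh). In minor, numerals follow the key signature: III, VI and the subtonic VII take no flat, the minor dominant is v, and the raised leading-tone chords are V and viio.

The pitches D-F#-A-C form a dominant seventh chord rooted on D.
In E minor, D is the subtonic; the diatonic dominant seventh chord there is VII7.
With A in the bass the chord is in second inversion, so the figured bass is 43.

VII43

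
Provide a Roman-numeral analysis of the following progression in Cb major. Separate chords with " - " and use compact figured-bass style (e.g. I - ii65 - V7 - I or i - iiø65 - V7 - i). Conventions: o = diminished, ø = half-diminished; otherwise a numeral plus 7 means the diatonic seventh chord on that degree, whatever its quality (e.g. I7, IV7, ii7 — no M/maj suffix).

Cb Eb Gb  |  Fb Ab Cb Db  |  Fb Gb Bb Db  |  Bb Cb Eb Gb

Cb-Eb-Gb: major triad on Cb = scale degree 1 → I.
Fb-Ab-Cb-Db: root Db is the supertonic; minor seventh chord there is ii65.
Fb-Gb-Bb-Db has root Gb, degree 5 in Cb major, so V42.
Bb-Cb-Eb-Gb: root Cb is the tonic; major seventh chord there is I42.

I - ii65 - V42 - I42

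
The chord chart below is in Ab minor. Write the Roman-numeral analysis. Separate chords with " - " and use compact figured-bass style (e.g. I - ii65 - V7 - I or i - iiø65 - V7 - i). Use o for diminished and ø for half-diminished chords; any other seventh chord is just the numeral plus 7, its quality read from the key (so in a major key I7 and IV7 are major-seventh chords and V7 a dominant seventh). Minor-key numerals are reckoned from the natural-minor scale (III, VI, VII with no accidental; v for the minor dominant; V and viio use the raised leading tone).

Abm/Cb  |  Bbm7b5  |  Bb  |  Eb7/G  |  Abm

i6 - iiø7 - V/V - V65 - i

Abm/Cb has root Ab, degree 1 in Ab minor, so i6.
Bbm7b5: half-diminished seventh chord on Bb = scale degree 2 → iiø7.
Bb: a major triad on Bb, the applied dominant of V → V/V.
Eb7/G: dominant seventh chord on Eb = scale degree 5 → V65.
Abm has root Ab, degree 1 in Ab minor, so i.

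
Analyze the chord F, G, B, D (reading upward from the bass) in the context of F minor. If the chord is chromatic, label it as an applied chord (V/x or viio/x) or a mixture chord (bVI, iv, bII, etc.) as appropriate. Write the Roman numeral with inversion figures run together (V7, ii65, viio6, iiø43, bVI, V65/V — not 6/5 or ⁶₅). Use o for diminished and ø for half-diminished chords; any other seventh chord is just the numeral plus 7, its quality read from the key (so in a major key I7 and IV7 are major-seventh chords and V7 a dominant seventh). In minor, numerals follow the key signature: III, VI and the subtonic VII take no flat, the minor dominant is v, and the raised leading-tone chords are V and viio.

V42/V

The pitches G-B-D-F form a dominant seventh chord rooted on G.
G is not a diatonic chord root with this quality in F minor, but it lies a perfect fifth above C (V), so the chord functions as an applied dominant of V.
With F in the bass the chord is in third inversion, so the figured bass is 42.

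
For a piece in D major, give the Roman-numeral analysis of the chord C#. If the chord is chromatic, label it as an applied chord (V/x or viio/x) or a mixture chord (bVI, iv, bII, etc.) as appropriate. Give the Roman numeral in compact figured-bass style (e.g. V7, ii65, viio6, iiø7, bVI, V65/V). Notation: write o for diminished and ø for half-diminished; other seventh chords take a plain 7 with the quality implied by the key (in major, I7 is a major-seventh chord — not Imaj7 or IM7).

Stacked in thirds the chord is C#-E#-G#: a major triad on C#.
C# is not a diatonic chord root with this quality in D major, but it lies a perfect fifth above F# (iii), so the chord functions as an applied dominant of iii.

V/iii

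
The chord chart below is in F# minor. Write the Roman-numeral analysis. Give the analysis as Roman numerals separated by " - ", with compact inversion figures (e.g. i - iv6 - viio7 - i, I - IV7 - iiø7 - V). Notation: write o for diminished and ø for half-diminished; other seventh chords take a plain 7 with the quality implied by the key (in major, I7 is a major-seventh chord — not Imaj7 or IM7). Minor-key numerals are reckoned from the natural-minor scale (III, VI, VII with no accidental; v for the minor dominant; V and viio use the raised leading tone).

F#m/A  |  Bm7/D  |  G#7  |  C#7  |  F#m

F#m/A: minor triad on F# = scale degree 1 → i6.
Bm7/D has root B, degree 4 in F# minor, so iv65.
G#7: chromatic; G# is V of V, so V7/V.
C#7: root C# is the dominant; dominant seventh chord there is V7.
F#m has root F#, degree 1 in F# minor, so i.

i6 - iv65 - V7/V - V7 - i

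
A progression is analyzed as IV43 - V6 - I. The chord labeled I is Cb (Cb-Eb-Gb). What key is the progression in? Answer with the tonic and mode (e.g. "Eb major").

Cb major

The anchor chord is a major triad on Cb, labeled I.
If Cb is scale degree 1 and the mode makes that degree carry a major triad, the tonic is Cb and the mode is major.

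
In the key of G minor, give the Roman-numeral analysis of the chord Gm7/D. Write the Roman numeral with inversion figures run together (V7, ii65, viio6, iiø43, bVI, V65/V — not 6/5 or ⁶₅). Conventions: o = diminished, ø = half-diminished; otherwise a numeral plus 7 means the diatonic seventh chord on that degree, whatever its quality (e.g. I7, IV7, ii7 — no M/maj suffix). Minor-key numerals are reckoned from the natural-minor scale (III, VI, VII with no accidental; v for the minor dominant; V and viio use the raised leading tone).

i43

The pitches G-Bb-D-F form a minor seventh chord rooted on G.
G is scale degree 1 in G minor, and a minor seventh chord on that degree is written i7.
With D in the bass the chord is in second inversion, so the figured bass is 43.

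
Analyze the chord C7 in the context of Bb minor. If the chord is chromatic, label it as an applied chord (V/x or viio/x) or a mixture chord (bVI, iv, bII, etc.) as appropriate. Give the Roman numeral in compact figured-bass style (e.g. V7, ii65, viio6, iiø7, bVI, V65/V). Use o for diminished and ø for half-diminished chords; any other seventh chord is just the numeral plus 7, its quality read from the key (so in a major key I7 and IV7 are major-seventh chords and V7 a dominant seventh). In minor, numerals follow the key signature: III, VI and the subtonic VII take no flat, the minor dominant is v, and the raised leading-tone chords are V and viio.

V7/V

The pitches C-E-G-Bb form a dominant seventh chord rooted on C.
C is not a diatonic chord root with this quality in Bb minor, but it lies a perfect fifth above F (V), so the chord functions as an applied dominant of V.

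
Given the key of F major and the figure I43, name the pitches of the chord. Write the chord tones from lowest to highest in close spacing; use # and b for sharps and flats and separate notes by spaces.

C E F A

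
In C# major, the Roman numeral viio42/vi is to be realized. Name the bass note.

F#

The applied chord viio42/vi is rooted on G##: G##-B#-D#-F#.
The figure 42 means third inversion — the seventh is in the bass.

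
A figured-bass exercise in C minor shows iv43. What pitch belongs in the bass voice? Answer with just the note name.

C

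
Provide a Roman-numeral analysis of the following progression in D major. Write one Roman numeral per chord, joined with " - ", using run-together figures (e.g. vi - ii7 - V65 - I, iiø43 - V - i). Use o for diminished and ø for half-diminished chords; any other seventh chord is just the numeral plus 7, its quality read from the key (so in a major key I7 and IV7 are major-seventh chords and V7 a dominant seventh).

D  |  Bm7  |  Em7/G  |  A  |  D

D: root D is the tonic; major triad there is I.
Bm7: root B is the submediant; minor seventh chord there is vi7.
Em7/G: root E is the supertonic; minor seventh chord there is ii65.
A: root A is the dominant; major triad there is V.
D has root D, degree 1 in D major, so I.

I - vi7 - ii65 - V - I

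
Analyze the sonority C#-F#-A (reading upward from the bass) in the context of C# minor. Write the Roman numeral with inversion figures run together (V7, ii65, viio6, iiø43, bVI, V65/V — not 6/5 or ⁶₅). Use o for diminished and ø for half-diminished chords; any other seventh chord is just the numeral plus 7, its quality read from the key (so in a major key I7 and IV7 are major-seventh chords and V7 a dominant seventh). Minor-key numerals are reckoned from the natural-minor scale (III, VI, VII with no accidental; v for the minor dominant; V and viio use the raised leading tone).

The pitches F#-A-C# form a minor triad rooted on F#.
F# is scale degree 4 in C# minor, and a minor triad on that degree is written iv.
With C# in the bass the chord is in second inversion, so the figured bass is 64.

iv64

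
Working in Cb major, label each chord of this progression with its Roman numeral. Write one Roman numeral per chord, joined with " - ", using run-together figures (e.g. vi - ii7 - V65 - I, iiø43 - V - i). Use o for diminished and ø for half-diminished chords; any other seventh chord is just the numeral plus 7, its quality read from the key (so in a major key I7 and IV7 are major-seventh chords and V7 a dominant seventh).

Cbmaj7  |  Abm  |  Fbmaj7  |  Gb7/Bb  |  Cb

I7 - vi - IV7 - V65 - I

Cbmaj7: root Cb is the tonic; major seventh chord there is I7.
Abm: minor triad on Ab = scale degree 6 → vi.
Fbmaj7: major seventh chord on Fb = scale degree 4 → IV7.
Gb7/Bb has root Gb, degree 5 in Cb major, so V65.
Cb has root Cb, degree 1 in Cb major, so I.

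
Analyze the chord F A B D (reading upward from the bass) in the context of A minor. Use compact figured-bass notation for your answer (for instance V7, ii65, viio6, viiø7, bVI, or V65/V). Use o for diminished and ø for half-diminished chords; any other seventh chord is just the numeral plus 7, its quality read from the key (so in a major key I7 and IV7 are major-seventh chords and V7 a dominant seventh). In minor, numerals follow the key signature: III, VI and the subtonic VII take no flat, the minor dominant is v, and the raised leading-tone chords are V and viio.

Stacked in thirds the chord is B-D-F-A: a half-diminished seventh chord on B.
In A minor, B is the supertonic; the diatonic half-diminished seventh chord there is iiø7.
With F in the bass the chord is in second inversion, so the figured bass is 43.

iiø43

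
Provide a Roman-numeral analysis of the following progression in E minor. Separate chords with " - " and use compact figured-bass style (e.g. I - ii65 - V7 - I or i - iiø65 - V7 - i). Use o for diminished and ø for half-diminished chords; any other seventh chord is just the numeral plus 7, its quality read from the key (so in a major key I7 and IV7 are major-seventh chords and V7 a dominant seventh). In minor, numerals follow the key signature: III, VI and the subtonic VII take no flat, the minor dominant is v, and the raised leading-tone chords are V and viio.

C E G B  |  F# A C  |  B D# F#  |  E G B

VI7 - iio - V - i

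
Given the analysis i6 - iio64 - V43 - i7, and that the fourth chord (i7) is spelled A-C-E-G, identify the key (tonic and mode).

A minor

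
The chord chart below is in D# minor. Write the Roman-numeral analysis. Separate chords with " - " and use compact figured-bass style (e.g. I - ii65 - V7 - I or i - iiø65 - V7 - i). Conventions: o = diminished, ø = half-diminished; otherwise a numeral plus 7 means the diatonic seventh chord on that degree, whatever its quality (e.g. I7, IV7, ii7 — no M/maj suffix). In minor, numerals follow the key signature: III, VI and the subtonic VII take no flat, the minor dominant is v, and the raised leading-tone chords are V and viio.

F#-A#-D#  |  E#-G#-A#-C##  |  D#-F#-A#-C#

F#-A#-D#: root D# is the tonic; minor triad there is i6.
E#-G#-A#-C##: root A# is the dominant; dominant seventh chord there is V43.
D#-F#-A#-C# has root D#, degree 1 in D# minor, so i7.

i6 - V43 - i7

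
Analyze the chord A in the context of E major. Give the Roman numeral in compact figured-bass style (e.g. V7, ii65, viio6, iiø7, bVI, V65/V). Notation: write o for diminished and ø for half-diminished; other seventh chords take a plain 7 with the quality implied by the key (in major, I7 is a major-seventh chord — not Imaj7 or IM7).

IV

The pitches A-C#-E form a major triad rooted on A.
A is scale degree 4 in E major, and a major triad on that degree is written IV.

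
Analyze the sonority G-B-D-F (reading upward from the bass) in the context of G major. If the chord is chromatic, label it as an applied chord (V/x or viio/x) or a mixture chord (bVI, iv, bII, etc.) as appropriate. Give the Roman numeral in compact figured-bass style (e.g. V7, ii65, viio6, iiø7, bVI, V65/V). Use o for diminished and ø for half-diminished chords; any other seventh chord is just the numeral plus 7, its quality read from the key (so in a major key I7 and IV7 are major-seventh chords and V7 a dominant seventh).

The pitches G-B-D-F form a dominant seventh chord rooted on G.
G is not a diatonic chord root with this quality in G major, but it lies a perfect fifth above C (IV), so the chord functions as an applied dominant of IV.

V7/IV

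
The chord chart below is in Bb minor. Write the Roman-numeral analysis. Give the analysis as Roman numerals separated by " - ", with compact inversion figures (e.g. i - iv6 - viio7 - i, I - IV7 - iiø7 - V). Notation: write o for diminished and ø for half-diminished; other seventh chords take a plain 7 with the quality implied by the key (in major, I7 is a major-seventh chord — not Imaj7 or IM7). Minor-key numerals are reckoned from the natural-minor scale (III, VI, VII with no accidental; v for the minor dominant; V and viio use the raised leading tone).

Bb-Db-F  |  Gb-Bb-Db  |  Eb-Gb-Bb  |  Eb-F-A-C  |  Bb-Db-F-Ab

i - VI - iv - V42 - i7

Bb-Db-F has root Bb, degree 1 in Bb minor, so i.
Gb-Bb-Db: major triad on Gb = scale degree 6 → VI.
Eb-Gb-Bb has root Eb, degree 4 in Bb minor, so iv.
Eb-F-A-C: root F is the dominant; dominant seventh chord there is V42.
Bb-Db-F-Ab: root Bb is the tonic; minor seventh chord there is i7.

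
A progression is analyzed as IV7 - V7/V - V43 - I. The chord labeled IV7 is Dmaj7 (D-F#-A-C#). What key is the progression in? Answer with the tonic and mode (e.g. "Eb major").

A major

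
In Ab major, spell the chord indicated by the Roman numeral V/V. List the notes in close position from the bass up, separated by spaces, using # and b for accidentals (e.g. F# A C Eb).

V/V is a secondary dominant — the dominant triad of V. V in Ab major is Eb, so the applied chord's root is Bb, a perfect fifth above.
Building a major triad on Bb gives Bb-D-F.

Bb D F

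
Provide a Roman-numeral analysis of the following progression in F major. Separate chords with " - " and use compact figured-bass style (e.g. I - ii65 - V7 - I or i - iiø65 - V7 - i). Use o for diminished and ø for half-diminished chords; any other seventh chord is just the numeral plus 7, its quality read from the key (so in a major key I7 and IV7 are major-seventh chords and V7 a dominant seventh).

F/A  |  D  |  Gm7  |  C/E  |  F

F/A has root F, degree 1 in F major, so I6.
D: a major triad on D, the applied dominant of ii → V/ii.
Gm7 has root G, degree 2 in F major, so ii7.
C/E has root C, degree 5 in F major, so V6.
F: root F is the tonic; major triad there is I.

I6 - V/ii - ii7 - V6 - I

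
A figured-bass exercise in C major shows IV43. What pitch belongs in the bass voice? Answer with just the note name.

C

IV in C major has root F; the chord is F-A-C-E.
The figure 43 means second inversion — the fifth is in the bass.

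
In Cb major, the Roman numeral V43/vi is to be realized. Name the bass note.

Bb

The applied chord V43/vi is rooted on Eb: Eb-G-Bb-Db.
The figure 43 means second inversion — the fifth is in the bass.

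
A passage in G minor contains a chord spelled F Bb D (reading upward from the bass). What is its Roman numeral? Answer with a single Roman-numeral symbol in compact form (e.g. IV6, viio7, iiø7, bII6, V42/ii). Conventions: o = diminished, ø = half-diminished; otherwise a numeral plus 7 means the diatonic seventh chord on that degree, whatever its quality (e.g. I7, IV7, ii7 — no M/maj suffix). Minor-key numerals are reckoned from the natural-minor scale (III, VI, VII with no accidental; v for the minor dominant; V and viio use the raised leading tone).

Stacked in thirds the chord is Bb-D-F: a major triad on Bb.
In G minor, Bb is the mediant; the diatonic major triad there is III.
With F in the bass the chord is in second inversion, so the figured bass is 64.

III64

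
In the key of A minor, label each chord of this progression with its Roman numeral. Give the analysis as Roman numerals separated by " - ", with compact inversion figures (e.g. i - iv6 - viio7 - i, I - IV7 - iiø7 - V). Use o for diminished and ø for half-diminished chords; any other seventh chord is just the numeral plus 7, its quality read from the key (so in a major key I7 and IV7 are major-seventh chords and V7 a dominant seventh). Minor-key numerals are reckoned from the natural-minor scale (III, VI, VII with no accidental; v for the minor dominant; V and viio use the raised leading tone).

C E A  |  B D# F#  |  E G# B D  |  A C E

C-E-A has root A, degree 1 in A minor, so i6.
B-D#-F# is the secondary dominant of V (major triad on B): V/V.
E-G#-B-D has root E, degree 5 in A minor, so V7.
A-C-E has root A, degree 1 in A minor, so i.

i6 - V/V - V7 - i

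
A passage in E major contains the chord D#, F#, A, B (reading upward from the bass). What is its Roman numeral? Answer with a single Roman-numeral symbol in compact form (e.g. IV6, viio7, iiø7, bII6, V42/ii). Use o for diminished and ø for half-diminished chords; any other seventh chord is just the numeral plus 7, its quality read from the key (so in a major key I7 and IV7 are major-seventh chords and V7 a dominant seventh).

V65

The pitches B-D#-F#-A form a dominant seventh chord rooted on B.
B is scale degree 5 in E major, and a dominant seventh chord on that degree is written V7.
With D# in the bass the chord is in first inversion, so the figured bass is 65.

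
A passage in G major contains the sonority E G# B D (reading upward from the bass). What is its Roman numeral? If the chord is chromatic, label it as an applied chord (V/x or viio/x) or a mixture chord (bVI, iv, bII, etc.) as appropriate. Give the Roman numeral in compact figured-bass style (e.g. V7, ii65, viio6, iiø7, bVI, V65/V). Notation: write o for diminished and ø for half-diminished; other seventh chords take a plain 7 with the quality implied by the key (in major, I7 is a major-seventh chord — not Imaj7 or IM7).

Stacked in thirds the chord is E-G#-B-D: a dominant seventh chord on E.
E is not a diatonic chord root with this quality in G major, but it lies a perfect fifth above A (ii), so the chord functions as an applied dominant of ii.

V7/ii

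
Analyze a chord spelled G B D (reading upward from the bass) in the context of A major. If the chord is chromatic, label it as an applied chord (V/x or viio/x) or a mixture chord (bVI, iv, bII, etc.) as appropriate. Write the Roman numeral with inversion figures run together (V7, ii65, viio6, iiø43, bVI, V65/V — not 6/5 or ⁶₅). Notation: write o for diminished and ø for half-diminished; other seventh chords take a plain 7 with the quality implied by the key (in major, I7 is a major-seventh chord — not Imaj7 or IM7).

The pitches G-B-D form a major triad rooted on G.
G is the lowered seventh degree of A major (diatonic 7 would be G#). This is a major triad on the lowered seventh degree (the subtonic), borrowed from the parallel minor.

bVII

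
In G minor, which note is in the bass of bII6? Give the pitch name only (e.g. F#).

C

bII in G minor has root Ab; the chord is Ab-C-Eb.
The figure 6 means first inversion — the third is in the bass.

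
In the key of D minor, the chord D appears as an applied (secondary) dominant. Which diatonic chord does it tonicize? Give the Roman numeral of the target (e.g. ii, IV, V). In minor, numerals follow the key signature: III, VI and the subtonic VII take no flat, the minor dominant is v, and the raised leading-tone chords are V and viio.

iv

The chord is a major triad on D.
A dominant resolves down a perfect fifth: D → G. In D minor, G is scale degree 4, i.e. iv.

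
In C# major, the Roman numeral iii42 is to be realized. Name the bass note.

D#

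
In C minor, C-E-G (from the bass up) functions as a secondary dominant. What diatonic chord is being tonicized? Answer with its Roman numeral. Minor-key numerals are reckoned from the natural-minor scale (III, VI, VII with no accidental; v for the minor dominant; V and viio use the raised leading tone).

The chord is a major triad on C.
A dominant resolves down a perfect fifth: C → F. In C minor, F is scale degree 4, i.e. iv.

iv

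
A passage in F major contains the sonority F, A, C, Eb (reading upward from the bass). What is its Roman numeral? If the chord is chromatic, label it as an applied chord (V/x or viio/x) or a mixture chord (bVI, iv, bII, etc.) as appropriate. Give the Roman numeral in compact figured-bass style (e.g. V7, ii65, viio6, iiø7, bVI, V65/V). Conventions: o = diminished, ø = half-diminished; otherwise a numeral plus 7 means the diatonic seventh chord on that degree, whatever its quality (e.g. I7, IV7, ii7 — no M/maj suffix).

Stacked in thirds the chord is F-A-C-Eb: a dominant seventh chord on F.
F is not a diatonic chord root with this quality in F major, but it lies a perfect fifth above Bb (IV), so the chord functions as an applied dominant of IV.

V7/IV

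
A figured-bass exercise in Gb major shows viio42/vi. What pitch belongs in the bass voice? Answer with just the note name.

Cb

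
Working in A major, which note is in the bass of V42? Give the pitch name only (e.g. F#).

V in A major has root E; the chord is E-G#-B-D.
The figure 42 means third inversion — the seventh is in the bass.

D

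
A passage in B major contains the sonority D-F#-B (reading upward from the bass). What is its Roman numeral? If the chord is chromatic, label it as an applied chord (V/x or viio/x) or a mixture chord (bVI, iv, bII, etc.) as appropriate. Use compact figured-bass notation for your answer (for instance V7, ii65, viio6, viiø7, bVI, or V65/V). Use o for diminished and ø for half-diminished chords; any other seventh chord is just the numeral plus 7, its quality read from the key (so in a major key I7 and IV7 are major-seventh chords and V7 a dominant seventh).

i6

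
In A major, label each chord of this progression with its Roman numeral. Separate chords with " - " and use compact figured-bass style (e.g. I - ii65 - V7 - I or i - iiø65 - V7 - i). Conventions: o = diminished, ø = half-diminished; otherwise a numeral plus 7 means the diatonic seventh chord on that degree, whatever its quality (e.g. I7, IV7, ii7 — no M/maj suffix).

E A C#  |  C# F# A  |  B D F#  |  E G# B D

I64 - vi64 - ii - V7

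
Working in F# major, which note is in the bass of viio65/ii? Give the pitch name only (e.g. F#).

The applied chord viio65/ii is rooted on F##: F##-A#-C#-E.
The figure 65 means first inversion — the third is in the bass.

A#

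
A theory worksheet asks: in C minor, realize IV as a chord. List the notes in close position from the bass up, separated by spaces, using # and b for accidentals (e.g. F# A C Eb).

Scale degree 4 in C minor is F; here the chord built on it is altered to a major triad. IV is the major subdominant, borrowed from the parallel major.
So the chord is F-A-C, a major triad.

F A C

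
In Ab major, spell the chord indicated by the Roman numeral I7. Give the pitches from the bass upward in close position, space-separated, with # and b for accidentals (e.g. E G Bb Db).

Ab C Eb G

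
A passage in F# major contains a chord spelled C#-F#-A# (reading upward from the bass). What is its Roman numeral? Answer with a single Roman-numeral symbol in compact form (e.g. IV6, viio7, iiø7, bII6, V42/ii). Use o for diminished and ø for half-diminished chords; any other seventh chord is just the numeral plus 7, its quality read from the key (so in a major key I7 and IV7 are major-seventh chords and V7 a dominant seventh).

The pitches F#-A#-C# form a major triad rooted on F#.
In F# major, F# is the tonic; the diatonic major triad there is I.
With C# in the bass the chord is in second inversion, so the figured bass is 64.

I64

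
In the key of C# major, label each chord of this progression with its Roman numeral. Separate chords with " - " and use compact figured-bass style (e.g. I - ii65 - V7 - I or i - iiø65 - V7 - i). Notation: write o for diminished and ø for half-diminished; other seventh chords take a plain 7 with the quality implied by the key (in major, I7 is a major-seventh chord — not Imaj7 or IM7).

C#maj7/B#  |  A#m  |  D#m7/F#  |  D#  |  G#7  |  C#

I42 - vi - ii65 - V/V - V7 - I

C#maj7/B# has root C#, degree 1 in C# major, so I42.
A#m: minor triad on A# = scale degree 6 → vi.
D#m7/F#: root D# is the supertonic; minor seventh chord there is ii65.
D#: chromatic; D# is V of V, so V/V.
G#7: root G# is the dominant; dominant seventh chord there is V7.
C#: root C# is the tonic; major triad there is I.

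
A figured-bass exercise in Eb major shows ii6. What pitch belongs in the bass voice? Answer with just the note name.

Ab

ii in Eb major has root F; the chord is F-Ab-C.
The figure 6 means first inversion — the third is in the bass.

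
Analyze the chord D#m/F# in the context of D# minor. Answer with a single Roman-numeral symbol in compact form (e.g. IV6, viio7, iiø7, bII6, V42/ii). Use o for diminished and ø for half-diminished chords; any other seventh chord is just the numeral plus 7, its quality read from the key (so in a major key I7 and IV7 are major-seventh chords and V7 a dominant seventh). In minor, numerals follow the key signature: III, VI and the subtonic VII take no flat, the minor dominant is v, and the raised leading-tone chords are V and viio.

i6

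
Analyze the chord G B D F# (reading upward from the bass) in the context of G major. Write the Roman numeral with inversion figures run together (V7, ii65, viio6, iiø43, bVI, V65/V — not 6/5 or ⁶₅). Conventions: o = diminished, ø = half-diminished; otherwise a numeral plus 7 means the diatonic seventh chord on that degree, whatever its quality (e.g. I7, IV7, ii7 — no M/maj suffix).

I7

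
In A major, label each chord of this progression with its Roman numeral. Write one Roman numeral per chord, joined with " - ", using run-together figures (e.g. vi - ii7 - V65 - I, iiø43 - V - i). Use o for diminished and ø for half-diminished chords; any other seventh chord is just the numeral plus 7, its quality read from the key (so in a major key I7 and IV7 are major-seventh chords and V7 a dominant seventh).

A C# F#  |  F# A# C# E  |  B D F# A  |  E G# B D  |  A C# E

vi6 - V7/ii - ii7 - V7 - I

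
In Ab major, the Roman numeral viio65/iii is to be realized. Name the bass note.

D

The applied chord viio65/iii is rooted on B: B-D-F-Ab.
The figure 65 means first inversion — the third is in the bass.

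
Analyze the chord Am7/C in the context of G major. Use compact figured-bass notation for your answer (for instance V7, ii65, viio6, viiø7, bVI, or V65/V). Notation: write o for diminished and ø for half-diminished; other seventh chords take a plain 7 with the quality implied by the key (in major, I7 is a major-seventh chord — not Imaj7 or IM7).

Stacked in thirds the chord is A-C-E-G: a minor seventh chord on A.
A is scale degree 2 in G major, and a minor seventh chord on that degree is written ii7.
With C in the bass the chord is in first inversion, so the figured bass is 65.

ii65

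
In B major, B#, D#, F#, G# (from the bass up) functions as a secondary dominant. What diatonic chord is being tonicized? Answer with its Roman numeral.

ii

The chord is a dominant seventh chord on G#.
A dominant resolves down a perfect fifth: G# → C#. In B major, C# is scale degree 2, i.e. ii.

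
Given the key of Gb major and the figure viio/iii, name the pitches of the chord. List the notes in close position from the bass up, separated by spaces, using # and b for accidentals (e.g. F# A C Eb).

A C Eb

The slash marks an applied leading-tone chord: viio of iii. In Gb major, iii is Bb, so the leading tone to it is A, a half step below.
Building a diminished triad on A gives A-C-Eb.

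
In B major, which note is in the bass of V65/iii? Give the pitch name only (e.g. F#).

C##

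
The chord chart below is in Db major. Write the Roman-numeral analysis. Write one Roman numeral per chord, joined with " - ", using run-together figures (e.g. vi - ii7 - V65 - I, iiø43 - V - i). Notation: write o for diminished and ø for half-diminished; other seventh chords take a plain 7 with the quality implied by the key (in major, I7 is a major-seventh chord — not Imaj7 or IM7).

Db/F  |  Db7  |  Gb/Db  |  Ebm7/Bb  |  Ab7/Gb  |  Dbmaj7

I6 - V7/IV - IV64 - ii43 - V42 - I7

Db/F: root Db is the tonic; major triad there is I6.
Db7: chromatic; Db is V of IV, so V7/IV.
Gb/Db has root Gb, degree 4 in Db major, so IV64.
Ebm7/Bb has root Eb, degree 2 in Db major, so ii43.
Ab7/Gb: dominant seventh chord on Ab = scale degree 5 → V42.
Dbmaj7: root Db is the tonic; major seventh chord there is I7.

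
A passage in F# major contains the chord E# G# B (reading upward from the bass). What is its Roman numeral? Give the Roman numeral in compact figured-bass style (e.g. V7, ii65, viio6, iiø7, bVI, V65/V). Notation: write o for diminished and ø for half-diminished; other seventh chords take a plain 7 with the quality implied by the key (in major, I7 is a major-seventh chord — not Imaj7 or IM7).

viio

Stacked in thirds the chord is E#-G#-B: a diminished triad on E#.
In F# major, E# is the leading tone; the diatonic diminished triad there is viio.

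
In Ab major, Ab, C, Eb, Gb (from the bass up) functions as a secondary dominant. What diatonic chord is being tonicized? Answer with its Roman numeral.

The chord is a dominant seventh chord on Ab.
A dominant resolves down a perfect fifth: Ab → Db. In Ab major, Db is scale degree 4, i.e. IV.

IV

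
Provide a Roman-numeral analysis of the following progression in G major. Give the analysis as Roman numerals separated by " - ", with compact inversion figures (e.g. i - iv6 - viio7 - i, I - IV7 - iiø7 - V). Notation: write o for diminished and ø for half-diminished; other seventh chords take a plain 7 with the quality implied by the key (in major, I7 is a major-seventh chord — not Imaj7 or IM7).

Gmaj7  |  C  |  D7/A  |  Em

I7 - IV - V43 - vi

Gmaj7: major seventh chord on G = scale degree 1 → I7.
C has root C, degree 4 in G major, so IV.
D7/A has root D, degree 5 in G major, so V43.
Em: root E is the submediant; minor triad there is vi.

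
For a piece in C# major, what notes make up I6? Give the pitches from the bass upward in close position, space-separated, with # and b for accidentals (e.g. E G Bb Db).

The numeral's case and figure indicate a major triad. In C# major its root, scale degree 1, is C#.
That chord is spelled C#-E#-G#.
The figured bass 6 indicates first inversion, placing the third (E#) in the bass: E#-G#-C#.

E# G# C#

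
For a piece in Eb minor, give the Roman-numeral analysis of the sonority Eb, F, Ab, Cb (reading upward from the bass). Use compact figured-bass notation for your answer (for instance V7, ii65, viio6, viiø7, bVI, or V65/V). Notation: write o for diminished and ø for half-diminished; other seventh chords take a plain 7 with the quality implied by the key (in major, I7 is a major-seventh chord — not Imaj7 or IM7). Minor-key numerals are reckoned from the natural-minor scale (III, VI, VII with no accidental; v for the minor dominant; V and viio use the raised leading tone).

Stacked in thirds the chord is F-Ab-Cb-Eb: a half-diminished seventh chord on F.
In Eb minor, F is the supertonic; the diatonic half-diminished seventh chord there is iiø7.
With Eb in the bass the chord is in third inversion, so the figured bass is 42.

iiø42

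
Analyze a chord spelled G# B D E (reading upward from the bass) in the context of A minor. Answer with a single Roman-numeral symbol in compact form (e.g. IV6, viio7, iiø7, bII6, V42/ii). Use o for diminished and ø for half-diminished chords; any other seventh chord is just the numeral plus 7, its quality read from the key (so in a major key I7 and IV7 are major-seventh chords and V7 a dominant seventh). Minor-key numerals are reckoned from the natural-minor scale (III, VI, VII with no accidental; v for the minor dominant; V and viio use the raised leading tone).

V65

Stacked in thirds the chord is E-G#-B-D: a dominant seventh chord on E.
E is scale degree 5 in A minor, and a dominant seventh chord on that degree is written V7.
With G# in the bass the chord is in first inversion, so the figured bass is 65.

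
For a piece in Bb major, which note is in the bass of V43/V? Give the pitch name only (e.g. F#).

The applied chord V43/V is rooted on C: C-E-G-Bb.
The figure 43 means second inversion — the fifth is in the bass.

G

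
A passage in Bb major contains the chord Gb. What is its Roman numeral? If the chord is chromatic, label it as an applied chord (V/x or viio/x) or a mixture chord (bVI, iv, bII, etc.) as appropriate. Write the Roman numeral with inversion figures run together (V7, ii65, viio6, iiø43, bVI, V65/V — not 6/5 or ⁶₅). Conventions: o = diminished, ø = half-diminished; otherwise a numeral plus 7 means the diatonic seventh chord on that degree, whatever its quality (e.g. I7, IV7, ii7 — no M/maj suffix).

bVI

Stacked in thirds the chord is Gb-Bb-Db: a major triad on Gb.
Gb is the lowered sixth degree of Bb major (diatonic 6 would be G). This is a major triad on the lowered sixth degree, borrowed from the parallel minor.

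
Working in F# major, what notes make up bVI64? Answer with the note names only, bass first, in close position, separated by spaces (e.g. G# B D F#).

A D F#

bVI64 is a major triad on the lowered sixth degree, borrowed from the parallel minor. In F# major that root is D.
So the chord is D-F#-A, a major triad.
With the 64 figure the chord is in second inversion; from the bass A upward in close position it reads A-D-F#.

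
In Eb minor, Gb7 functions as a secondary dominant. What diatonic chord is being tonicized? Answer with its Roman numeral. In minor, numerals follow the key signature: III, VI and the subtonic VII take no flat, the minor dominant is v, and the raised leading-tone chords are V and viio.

The chord is a dominant seventh chord on Gb.
A dominant resolves down a perfect fifth: Gb → Cb. In Eb minor, Cb is scale degree 6, i.e. VI.

VI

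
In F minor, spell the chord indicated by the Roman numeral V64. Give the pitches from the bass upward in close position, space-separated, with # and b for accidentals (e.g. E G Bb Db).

G C E

In F minor, scale degree 5 is C. The dominant is major (leading tone raised), so V is a major triad.
That chord is spelled C-E-G.
The figured bass 64 indicates second inversion, placing the fifth (G) in the bass: G-C-E.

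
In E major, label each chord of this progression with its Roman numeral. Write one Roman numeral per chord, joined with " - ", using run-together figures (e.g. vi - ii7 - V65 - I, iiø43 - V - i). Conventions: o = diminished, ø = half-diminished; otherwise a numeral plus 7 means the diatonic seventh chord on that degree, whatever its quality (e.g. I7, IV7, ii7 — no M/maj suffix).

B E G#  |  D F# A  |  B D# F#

I64 - bVII - V

B-E-G#: root E is the tonic; major triad there is I64.
D-F#-A is non-diatonic — bVII, a mixture chord from E minor.
B-D#-F#: root B is the dominant; major triad there is V.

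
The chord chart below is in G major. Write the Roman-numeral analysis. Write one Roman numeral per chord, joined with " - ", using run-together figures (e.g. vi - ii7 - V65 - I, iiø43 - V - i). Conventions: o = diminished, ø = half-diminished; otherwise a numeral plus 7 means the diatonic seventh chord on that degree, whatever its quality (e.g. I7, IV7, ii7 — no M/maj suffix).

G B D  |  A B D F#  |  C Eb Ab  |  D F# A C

G-B-D: major triad on G = scale degree 1 → I.
A-B-D-F#: root B is the mediant; minor seventh chord there is iii42.
C-Eb-Ab: major triad on Ab — chromatic; Ab is the lowered second degree, so this is the Neapolitan sixth, bII6 (third, C, in the bass — hence the 6).
D-F#-A-C: dominant seventh chord on D = scale degree 5 → V7.

I - iii42 - bII6 - V7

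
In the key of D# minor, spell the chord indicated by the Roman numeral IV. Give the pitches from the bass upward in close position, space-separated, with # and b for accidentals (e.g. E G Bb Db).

G# B# D#

IV is the major subdominant, borrowed from the parallel major. In D# minor that root is G#.
So the chord is G#-B#-D#.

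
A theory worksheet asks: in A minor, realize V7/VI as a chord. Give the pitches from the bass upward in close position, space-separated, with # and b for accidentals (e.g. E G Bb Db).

C E G Bb

V7/VI is a secondary dominant — the dominant seventh of VI. VI in A minor is F, so the applied chord's root is C, a perfect fifth above.
Building a dominant seventh chord on C gives C-E-G-Bb.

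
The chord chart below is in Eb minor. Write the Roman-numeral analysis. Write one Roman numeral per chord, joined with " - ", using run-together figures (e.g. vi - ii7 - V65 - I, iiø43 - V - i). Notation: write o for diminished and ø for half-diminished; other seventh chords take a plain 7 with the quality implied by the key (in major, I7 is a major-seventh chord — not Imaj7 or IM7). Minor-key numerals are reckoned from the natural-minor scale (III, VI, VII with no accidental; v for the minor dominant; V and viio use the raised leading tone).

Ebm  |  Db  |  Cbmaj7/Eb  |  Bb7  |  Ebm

i - VII - VI65 - V7 - i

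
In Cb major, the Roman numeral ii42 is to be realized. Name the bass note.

Cb

ii in Cb major has root Db; the chord is Db-Fb-Ab-Cb.
The figure 42 means third inversion — the seventh is in the bass.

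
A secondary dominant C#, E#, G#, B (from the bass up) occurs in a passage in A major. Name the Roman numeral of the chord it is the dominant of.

The chord is a dominant seventh chord on C#.
A dominant resolves down a perfect fifth: C# → F#. In A major, F# is scale degree 6, i.e. vi.

vi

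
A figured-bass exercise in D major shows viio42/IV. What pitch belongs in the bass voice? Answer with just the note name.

Eb

The applied chord viio42/IV is rooted on F#: F#-A-C-Eb.
The figure 42 means third inversion — the seventh is in the bass.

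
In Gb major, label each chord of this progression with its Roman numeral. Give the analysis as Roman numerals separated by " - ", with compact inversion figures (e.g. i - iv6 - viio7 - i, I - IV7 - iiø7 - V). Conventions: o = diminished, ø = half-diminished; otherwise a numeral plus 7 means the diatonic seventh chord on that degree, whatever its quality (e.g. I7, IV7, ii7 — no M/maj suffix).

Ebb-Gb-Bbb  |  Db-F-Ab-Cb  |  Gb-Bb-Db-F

Ebb-Gb-Bbb is non-diatonic — bVI, a mixture chord from Gb minor.
Db-F-Ab-Cb: dominant seventh chord on Db = scale degree 5 → V7.
Gb-Bb-Db-F: root Gb is the tonic; major seventh chord there is I7.

bVI - V7 - I7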